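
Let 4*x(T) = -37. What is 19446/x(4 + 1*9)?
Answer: -77784/37 ≈ -2102.3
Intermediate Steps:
x(T) = -37/4 (x(T) = (¼)*(-37) = -37/4)
19446/x(4 + 1*9) = 19446/(-37/4) = 19446*(-4/37) = -77784/37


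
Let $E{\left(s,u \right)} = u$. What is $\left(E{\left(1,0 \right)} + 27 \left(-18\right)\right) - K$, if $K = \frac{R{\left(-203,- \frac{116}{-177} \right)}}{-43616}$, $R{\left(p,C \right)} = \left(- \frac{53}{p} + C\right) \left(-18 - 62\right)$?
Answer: $- \frac{47602846961}{97947906} \approx -486.0$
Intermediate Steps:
$R{\left(p,C \right)} = - 80 C + \frac{4240}{p}$ ($R{\left(p,C \right)} = \left(C - \frac{53}{p}\right) \left(-80\right) = - 80 C + \frac{4240}{p}$)
$K = \frac{164645}{97947906}$ ($K = \frac{- 80 \left(- \frac{116}{-177}\right) + \frac{4240}{-203}}{-43616} = \left(- 80 \left(\left(-116\right) \left(- \frac{1}{177}\right)\right) + 4240 \left(- \frac{1}{203}\right)\right) \left(- \frac{1}{43616}\right) = \left(\left(-80\right) \frac{116}{177} - \frac{4240}{203}\right) \left(- \frac{1}{43616}\right) = \left(- \frac{9280}{177} - \frac{4240}{203}\right) \left(- \frac{1}{43616}\right) = \left(- \frac{2634320}{35931}\right) \left(- \frac{1}{43616}\right) = \frac{164645}{97947906} \approx 0.0016809$)
$\left(E{\left(1,0 \right)} + 27 \left(-18\right)\right) - K = \left(0 + 27 \left(-18\right)\right) - \frac{164645}{97947906} = \left(0 - 486\right) - \frac{164645}{97947906} = -486 - \frac{164645}{97947906} = - \frac{47602846961}{97947906}$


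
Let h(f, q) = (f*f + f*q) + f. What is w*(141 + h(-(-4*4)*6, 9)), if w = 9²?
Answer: 835677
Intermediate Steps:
h(f, q) = f + f² + f*q (h(f, q) = (f² + f*q) + f = f + f² + f*q)
w = 81
w*(141 + h(-(-4*4)*6, 9)) = 81*(141 + (-(-4*4)*6)*(1 - (-4*4)*6 + 9)) = 81*(141 + (-(-16)*6)*(1 - (-16)*6 + 9)) = 81*(141 + (-1*(-96))*(1 - 1*(-96) + 9)) = 81*(141 + 96*(1 + 96 + 9)) = 81*(141 + 96*106) = 81*(141 + 10176) = 81*10317 = 835677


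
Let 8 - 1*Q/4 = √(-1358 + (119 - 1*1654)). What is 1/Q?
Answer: 2/2957 + I*√2893/11828 ≈ 0.00067636 + 0.0045474*I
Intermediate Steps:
Q = 32 - 4*I*√2893 (Q = 32 - 4*√(-1358 + (119 - 1*1654)) = 32 - 4*√(-1358 + (119 - 1654)) = 32 - 4*√(-1358 - 1535) = 32 - 4*I*√2893 ≈ 32.0 - 215.15*I)
1/Q = 1/(32 - 4*I*√2893)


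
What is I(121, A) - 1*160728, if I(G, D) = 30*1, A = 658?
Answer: -160698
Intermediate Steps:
I(G, D) = 30
I(121, A) - 1*160728 = 30 - 1*160728 = 30 - 160728 = -160698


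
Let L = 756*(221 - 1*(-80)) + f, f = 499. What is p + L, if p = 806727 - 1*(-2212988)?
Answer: 3247770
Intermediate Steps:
L = 228055 (L = 756*(221 - 1*(-80)) + 499 = 756*(221 + 80) + 499 = 756*301 + 499 = 227556 + 499 = 228055)
p = 3019715 (p = 806727 + 2212988 = 3019715)
p + L = 3019715 + 228055 = 3247770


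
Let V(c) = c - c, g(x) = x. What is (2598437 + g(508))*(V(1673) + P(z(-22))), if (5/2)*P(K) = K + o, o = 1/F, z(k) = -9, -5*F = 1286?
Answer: -6018636831/643 ≈ -9.3602e+6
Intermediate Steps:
F = -1286/5 (F = -⅕*1286 = -1286/5 ≈ -257.20)
o = -5/1286 (o = 1/(-1286/5) = -5/1286 ≈ -0.0038880)
P(K) = -1/643 + 2*K/5 (P(K) = 2*(K - 5/1286)/5 = 2*(-5/1286 + K)/5 = -1/643 + 2*K/5)
V(c) = 0
(2598437 + g(508))*(V(1673) + P(z(-22))) = (2598437 + 508)*(0 + (-1/643 + (⅖)*(-9))) = 2598945*(0 + (-1/643 - 18/5)) = 2598945*(0 - 11579/3215) = 2598945*(-11579/3215) = -6018636831/643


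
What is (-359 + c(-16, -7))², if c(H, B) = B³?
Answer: 492804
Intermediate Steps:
(-359 + c(-16, -7))² = (-359 + (-7)³)² = (-359 - 343)² = (-702)² = 492804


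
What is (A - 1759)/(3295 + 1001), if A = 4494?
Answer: 2735/4296 ≈ 0.63664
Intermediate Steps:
(A - 1759)/(3295 + 1001) = (4494 - 1759)/(3295 + 1001) = 2735/4296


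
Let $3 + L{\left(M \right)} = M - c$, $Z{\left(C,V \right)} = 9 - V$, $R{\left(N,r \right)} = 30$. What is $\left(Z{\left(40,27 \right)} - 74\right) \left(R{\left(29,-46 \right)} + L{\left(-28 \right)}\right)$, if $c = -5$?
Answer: $-368$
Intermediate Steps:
$L{\left(M \right)} = 2 + M$ ($L{\left(M \right)} = -3 + \left(M - -5\right) = -3 + \left(M + 5\right) = -3 + \left(5 + M\right) = 2 + M$)
$\left(Z{\left(40,27 \right)} - 74\right) \left(R{\left(29,-46 \right)} + L{\left(-28 \right)}\right) = \left(\left(9 - 27\right) - 74\right) \left(30 + \left(2 - 28\right)\right) = \left(\left(9 - 27\right) - 74\right) \left(30 - 26\right) = \left(-18 - 74\right) 4 = \left(-92\right) 4 = -368$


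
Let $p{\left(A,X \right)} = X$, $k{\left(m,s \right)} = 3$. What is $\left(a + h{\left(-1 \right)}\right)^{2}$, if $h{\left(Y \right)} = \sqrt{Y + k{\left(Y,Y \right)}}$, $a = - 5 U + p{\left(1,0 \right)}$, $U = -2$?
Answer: $\left(10 + \sqrt{2}\right)^{2} \approx 130.28$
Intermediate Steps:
$a = 10$ ($a = \left(-5\right) \left(-2\right) + 0 = 10 + 0 = 10$)
$h{\left(Y \right)} = \sqrt{3 + Y}$ ($h{\left(Y \right)} = \sqrt{Y + 3} = \sqrt{3 + Y}$)
$\left(a + h{\left(-1 \right)}\right)^{2} = \left(10 + \sqrt{3 - 1}\right)^{2} = \left(10 + \sqrt{2}\right)^{2}$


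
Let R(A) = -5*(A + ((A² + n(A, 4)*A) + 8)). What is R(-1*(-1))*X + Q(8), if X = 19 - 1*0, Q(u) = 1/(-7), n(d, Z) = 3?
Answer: -8646/7 ≈ -1235.1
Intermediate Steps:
Q(u) = -⅐
X = 19 (X = 19 + 0 = 19)
R(A) = -40 - 20*A - 5*A² (R(A) = -5*(A + ((A² + 3*A) + 8)) = -5*(A + (8 + A² + 3*A)) = -5*(8 + A² + 4*A) = -40 - 20*A - 5*A²)
R(-1*(-1))*X + Q(8) = (-40 - (-20)*(-1) - 5*(-1*(-1))²)*19 - ⅐ = (-40 - 20*1 - 5*1²)*19 - ⅐ = (-40 - 20 - 5*1)*19 - ⅐ = (-40 - 20 - 5)*19 - ⅐ = -65*19 - ⅐ = -1235 - ⅐ = -8646/7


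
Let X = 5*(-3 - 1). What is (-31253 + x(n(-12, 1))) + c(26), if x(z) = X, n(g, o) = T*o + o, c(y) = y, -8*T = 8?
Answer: -31247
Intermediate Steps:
T = -1 (T = -1/8*8 = -1)
n(g, o) = 0 (n(g, o) = -o + o = 0)
X = -20 (X = 5*(-4) = -20)
x(z) = -20
(-31253 + x(n(-12, 1))) + c(26) = (-31253 - 20) + 26 = -31273 + 26 = -31247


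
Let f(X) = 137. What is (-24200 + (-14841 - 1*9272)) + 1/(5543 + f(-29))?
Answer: -274417839/5680 ≈ -48313.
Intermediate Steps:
(-24200 + (-14841 - 1*9272)) + 1/(5543 + f(-29)) = (-24200 + (-14841 - 1*9272)) + 1/(5543 + 137) = (-24200 + (-14841 - 9272)) + 1/5680 = (-24200 - 24113) + 1/5680 = -48313 + 1/5680 = -274417839/5680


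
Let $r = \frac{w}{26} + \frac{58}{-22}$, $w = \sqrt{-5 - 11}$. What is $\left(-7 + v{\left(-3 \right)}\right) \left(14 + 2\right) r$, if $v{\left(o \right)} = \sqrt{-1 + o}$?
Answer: $\frac{41520}{143} - \frac{14528 i}{143} \approx 290.35 - 101.59 i$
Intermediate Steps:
$w = 4 i$ ($w = \sqrt{-16} = 4 i \approx 4.0 i$)
$r = - \frac{29}{11} + \frac{2 i}{13}$ ($r = \frac{4 i}{26} + \frac{58}{-22} = 4 i \frac{1}{26} + 58 \left(- \frac{1}{22}\right) = \frac{2 i}{13} - \frac{29}{11} = - \frac{29}{11} + \frac{2 i}{13} \approx -2.6364 + 0.15385 i$)
$\left(-7 + v{\left(-3 \right)}\right) \left(14 + 2\right) r = \left(-7 + \sqrt{-1 - 3}\right) \left(14 + 2\right) \left(- \frac{29}{11} + \frac{2 i}{13}\right) = \left(-7 + \sqrt{-4}\right) 16 \left(- \frac{29}{11} + \frac{2 i}{13}\right) = \left(-7 + 2 i\right) 16 \left(- \frac{29}{11} + \frac{2 i}{13}\right) = \left(-112 + 32 i\right) \left(- \frac{29}{11} + \frac{2 i}{13}\right)$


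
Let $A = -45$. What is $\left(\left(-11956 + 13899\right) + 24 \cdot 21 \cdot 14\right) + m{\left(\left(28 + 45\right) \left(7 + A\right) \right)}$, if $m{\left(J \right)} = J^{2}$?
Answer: $7704075$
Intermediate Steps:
$\left(\left(-11956 + 13899\right) + 24 \cdot 21 \cdot 14\right) + m{\left(\left(28 + 45\right) \left(7 + A\right) \right)} = \left(\left(-11956 + 13899\right) + 24 \cdot 21 \cdot 14\right) + \left(\left(28 + 45\right) \left(7 - 45\right)\right)^{2} = \left(1943 + 504 \cdot 14\right) + \left(73 \left(-38\right)\right)^{2} = \left(1943 + 7056\right) + \left(-2774\right)^{2} = 8999 + 7695076 = 7704075$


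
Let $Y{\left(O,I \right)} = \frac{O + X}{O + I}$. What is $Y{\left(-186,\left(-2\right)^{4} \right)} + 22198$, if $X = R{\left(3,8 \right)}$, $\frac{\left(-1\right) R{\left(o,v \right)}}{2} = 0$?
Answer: $\frac{1886923}{85} \approx 22199.0$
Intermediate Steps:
$R{\left(o,v \right)} = 0$ ($R{\left(o,v \right)} = \left(-2\right) 0 = 0$)
$X = 0$
$Y{\left(O,I \right)} = \frac{O}{I + O}$ ($Y{\left(O,I \right)} = \frac{O + 0}{O + I} = \frac{O}{I + O}$)
$Y{\left(-186,\left(-2\right)^{4} \right)} + 22198 = - \frac{186}{\left(-2\right)^{4} - 186} + 22198 = - \frac{186}{16 - 186} + 22198 = - \frac{186}{-170} + 22198 = \left(-186\right) \left(- \frac{1}{170}\right) + 22198 = \frac{93}{85} + 22198 = \frac{1886923}{85}$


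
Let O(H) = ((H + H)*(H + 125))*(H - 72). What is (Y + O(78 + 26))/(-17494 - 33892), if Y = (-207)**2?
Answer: -1567073/51386 ≈ -30.496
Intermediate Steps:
Y = 42849
O(H) = 2*H*(-72 + H)*(125 + H) (O(H) = ((2*H)*(125 + H))*(-72 + H) = (2*H*(125 + H))*(-72 + H) = 2*H*(-72 + H)*(125 + H))
(Y + O(78 + 26))/(-17494 - 33892) = (42849 + 2*(78 + 26)*(-9000 + (78 + 26)**2 + 53*(78 + 26)))/(-17494 - 33892) = (42849 + 2*104*(-9000 + 104**2 + 53*104))/(-51386) = (42849 + 2*104*(-9000 + 10816 + 5512))*(-1/51386) = (42849 + 2*104*7328)*(-1/51386) = (42849 + 1524224)*(-1/51386) = 1567073*(-1/51386) = -1567073/51386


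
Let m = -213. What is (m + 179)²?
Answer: 1156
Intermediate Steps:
(m + 179)² = (-213 + 179)² = (-34)² = 1156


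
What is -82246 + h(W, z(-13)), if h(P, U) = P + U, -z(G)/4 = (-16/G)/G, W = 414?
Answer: -13829544/169 ≈ -81832.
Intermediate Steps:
z(G) = 64/G² (z(G) = -4*(-16/G)/G = -(-64)/G² = 64/G²)
-82246 + h(W, z(-13)) = -82246 + (414 + 64/(-13)²) = -82246 + (414 + 64*(1/169)) = -82246 + (414 + 64/169) = -82246 + 70030/169 = -13829544/169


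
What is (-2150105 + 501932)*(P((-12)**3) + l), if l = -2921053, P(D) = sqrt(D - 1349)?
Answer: 4814400686169 - 1648173*I*sqrt(3077) ≈ 4.8144e+12 - 9.1425e+7*I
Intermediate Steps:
P(D) = sqrt(-1349 + D)
(-2150105 + 501932)*(P((-12)**3) + l) = (-2150105 + 501932)*(sqrt(-1349 + (-12)**3) - 2921053) = -1648173*(sqrt(-1349 - 1728) - 2921053) = -1648173*(sqrt(-3077) - 2921053) = -1648173*(I*sqrt(3077) - 2921053) = -1648173*(-2921053 + I*sqrt(3077)) = 4814400686169 - 1648173*I*sqrt(3077)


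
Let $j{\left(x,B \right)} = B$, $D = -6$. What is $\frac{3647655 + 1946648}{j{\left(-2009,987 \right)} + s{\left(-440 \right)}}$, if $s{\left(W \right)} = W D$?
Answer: $\frac{430331}{279} \approx 1542.4$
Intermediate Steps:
$s{\left(W \right)} = - 6 W$ ($s{\left(W \right)} = W \left(-6\right) = - 6 W$)
$\frac{3647655 + 1946648}{j{\left(-2009,987 \right)} + s{\left(-440 \right)}} = \frac{3647655 + 1946648}{987 - -2640} = \frac{5594303}{987 + 2640} = \frac{5594303}{3627} = 5594303 \cdot \frac{1}{3627} = \frac{430331}{279}$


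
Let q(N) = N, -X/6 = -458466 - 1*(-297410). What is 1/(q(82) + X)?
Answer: 1/966418 ≈ 1.0347e-6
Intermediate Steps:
X = 966336 (X = -6*(-458466 - 1*(-297410)) = -6*(-458466 + 297410) = -6*(-161056) = 966336)
1/(q(82) + X) = 1/(82 + 966336) = 1/966418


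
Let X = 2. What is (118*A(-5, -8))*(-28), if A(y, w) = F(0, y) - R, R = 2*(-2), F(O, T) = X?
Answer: -19824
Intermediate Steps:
F(O, T) = 2
R = -4
A(y, w) = 6 (A(y, w) = 2 - 1*(-4) = 2 + 4 = 6)
(118*A(-5, -8))*(-28) = (118*6)*(-28) = 708*(-28) = -19824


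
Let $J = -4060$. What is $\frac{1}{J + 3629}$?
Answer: $- \frac{1}{431} \approx -0.0023202$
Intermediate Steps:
$\frac{1}{J + 3629} = \frac{1}{-4060 + 3629} = \frac{1}{-431} = - \frac{1}{431}$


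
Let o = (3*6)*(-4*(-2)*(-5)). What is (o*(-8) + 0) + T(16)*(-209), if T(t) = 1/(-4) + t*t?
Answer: -190767/4 ≈ -47692.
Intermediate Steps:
o = -720 (o = 18*(8*(-5)) = 18*(-40) = -720)
T(t) = -1/4 + t**2
(o*(-8) + 0) + T(16)*(-209) = (-720*(-8) + 0) + (-1/4 + 16**2)*(-209) = (5760 + 0) + (-1/4 + 256)*(-209) = 5760 + (1023/4)*(-209) = 5760 - 213807/4 = -190767/4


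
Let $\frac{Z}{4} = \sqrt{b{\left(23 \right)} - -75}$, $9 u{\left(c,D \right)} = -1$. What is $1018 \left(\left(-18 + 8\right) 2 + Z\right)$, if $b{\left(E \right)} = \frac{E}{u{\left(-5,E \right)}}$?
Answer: $-20360 + 8144 i \sqrt{33} \approx -20360.0 + 46784.0 i$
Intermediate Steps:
$u{\left(c,D \right)} = - \frac{1}{9}$ ($u{\left(c,D \right)} = \frac{1}{9} \left(-1\right) = - \frac{1}{9}$)
$b{\left(E \right)} = - 9 E$ ($b{\left(E \right)} = \frac{E}{- \frac{1}{9}} = E \left(-9\right) = - 9 E$)
$Z = 8 i \sqrt{33}$ ($Z = 4 \sqrt{\left(-9\right) 23 - -75} = 4 \sqrt{-207 + \left(-195 + 270\right)} = 4 \sqrt{-207 + 75} = 4 \sqrt{-132} = 4 \cdot 2 i \sqrt{33} = 8 i \sqrt{33} \approx 45.956 i$)
$1018 \left(\left(-18 + 8\right) 2 + Z\right) = 1018 \left(\left(-18 + 8\right) 2 + 8 i \sqrt{33}\right) = 1018 \left(\left(-10\right) 2 + 8 i \sqrt{33}\right) = 1018 \left(-20 + 8 i \sqrt{33}\right) = -20360 + 8144 i \sqrt{33}$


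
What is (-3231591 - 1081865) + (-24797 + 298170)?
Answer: -4040083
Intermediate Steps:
(-3231591 - 1081865) + (-24797 + 298170) = -4313456 + 273373 = -4040083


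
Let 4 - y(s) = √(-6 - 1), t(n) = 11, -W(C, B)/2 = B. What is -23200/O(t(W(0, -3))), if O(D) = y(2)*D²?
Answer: -92800/2783 - 23200*I*√7/2783 ≈ -33.345 - 22.056*I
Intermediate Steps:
W(C, B) = -2*B
y(s) = 4 - I*√7 (y(s) = 4 - √(-6 - 1) = 4 - √(-7) = 4 - I*√7)
O(D) = D²*(4 - I*√7) (O(D) = (4 - I*√7)*D² = D²*(4 - I*√7))
-23200/O(t(W(0, -3))) = -23200*1/(121*(4 - I*√7)) = -23200/(484 - 121*I*√7)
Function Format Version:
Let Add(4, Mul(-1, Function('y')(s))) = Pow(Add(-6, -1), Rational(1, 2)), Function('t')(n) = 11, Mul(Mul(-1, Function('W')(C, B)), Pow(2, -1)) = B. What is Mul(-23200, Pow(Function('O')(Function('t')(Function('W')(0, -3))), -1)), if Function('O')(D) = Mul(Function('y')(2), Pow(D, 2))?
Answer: Add(Rational(-92800, 2783), Mul(Rational(-23200, 2783), I, Pow(7, Rational(1, 2)))) ≈ Add(-33.345, Mul(-22.056, I))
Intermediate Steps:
Function('W')(C, B) = Mul(-2, B)
Function('y')(s) = Add(4, Mul(-1, I, Pow(7, Rational(1, 2)))) (Function('y')(s) = Add(4, Mul(-1, Pow(Add(-6, -1), Rational(1, 2)))) = Add(4, Mul(-1, Pow(-7, Rational(1, 2)))) = Add(4, Mul(-1, Mul(I, Pow(7, Rational(1, 2))))) = Add(4, Mul(-1, I, Pow(7, Rational(1, 2)))))
Function('O')(D) = Mul(Pow(D, 2), Add(4, Mul(-1, I, Pow(7, Rational(1, 2))))) (Function('O')(D) = Mul(Add(4, Mul(-1, I, Pow(7, Rational(1, 2)))), Pow(D, 2)) = Mul(Pow(D, 2), Add(4, Mul(-1, I, Pow(7, Rational(1, 2))))))
Mul(-23200, Pow(Function('O')(Function('t')(Function('W')(0, -3))), -1)) = Mul(-23200, Pow(Mul(Pow(11, 2), Add(4, Mul(-1, I, Pow(7, Rational(1, 2))))), -1)) = Mul(-23200, Pow(Mul(121, Add(4, Mul(-1, I, Pow(7, Rational(1, 2))))), -1)) = Mul(-23200, Pow(Add(484, Mul(-121, I, Pow(7, Rational(1, 2)))), -1))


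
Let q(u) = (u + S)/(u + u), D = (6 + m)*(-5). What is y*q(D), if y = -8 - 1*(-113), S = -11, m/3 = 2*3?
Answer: 917/16 ≈ 57.313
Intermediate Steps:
m = 18 (m = 3*(2*3) = 3*6 = 18)
D = -120 (D = (6 + 18)*(-5) = 24*(-5) = -120)
y = 105 (y = -8 + 113 = 105)
q(u) = (-11 + u)/(2*u) (q(u) = (u - 11)/(u + u) = (-11 + u)/((2*u)) = (-11 + u)*(1/(2*u)) = (-11 + u)/(2*u))
y*q(D) = 105*((½)*(-11 - 120)/(-120)) = 105*((½)*(-1/120)*(-131)) = 105*(131/240) = 917/16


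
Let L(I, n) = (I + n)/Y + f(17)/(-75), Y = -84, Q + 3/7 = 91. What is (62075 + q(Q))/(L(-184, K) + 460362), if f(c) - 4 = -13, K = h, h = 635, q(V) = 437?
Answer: 131275200/966749177 ≈ 0.13579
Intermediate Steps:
Q = 634/7 (Q = -3/7 + 91 = 634/7 ≈ 90.571)
K = 635
f(c) = -9 (f(c) = 4 - 13 = -9)
L(I, n) = 3/25 - I/84 - n/84 (L(I, n) = (I + n)/(-84) - 9/(-75) = (I + n)*(-1/84) - 9*(-1/75) = (-I/84 - n/84) + 3/25 = 3/25 - I/84 - n/84)
(62075 + q(Q))/(L(-184, K) + 460362) = (62075 + 437)/((3/25 - 1/84*(-184) - 1/84*635) + 460362) = 62512/((3/25 + 46/21 - 635/84) + 460362) = 62512/(-11023/2100 + 460362) = 62512/(966749177/2100) = 62512*(2100/966749177) = 131275200/966749177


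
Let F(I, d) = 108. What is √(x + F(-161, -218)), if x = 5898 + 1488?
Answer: √7494 ≈ 86.568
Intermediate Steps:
x = 7386
√(x + F(-161, -218)) = √(7386 + 108) = √7494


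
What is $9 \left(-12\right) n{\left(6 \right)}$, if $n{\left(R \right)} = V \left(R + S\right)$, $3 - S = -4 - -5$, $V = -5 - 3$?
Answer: $6912$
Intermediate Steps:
$V = -8$
$S = 2$ ($S = 3 - \left(-4 - -5\right) = 3 - \left(-4 + 5\right) = 3 - 1 = 2$)
$n{\left(R \right)} = -16 - 8 R$ ($n{\left(R \right)} = - 8 \left(R + 2\right) = - 8 \left(2 + R\right) = -16 - 8 R$)
$9 \left(-12\right) n{\left(6 \right)} = 9 \left(-12\right) \left(-16 - 48\right) = - 108 \left(-16 - 48\right) = \left(-108\right) \left(-64\right) = 6912$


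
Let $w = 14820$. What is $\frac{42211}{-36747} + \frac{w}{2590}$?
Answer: $\frac{43526405}{9517473} \approx 4.5733$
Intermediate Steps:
$\frac{42211}{-36747} + \frac{w}{2590} = \frac{42211}{-36747} + \frac{14820}{2590} = 42211 \left(- \frac{1}{36747}\right) + 14820 \cdot \frac{1}{2590} = - \frac{42211}{36747} + \frac{1482}{259} = \frac{43526405}{9517473}$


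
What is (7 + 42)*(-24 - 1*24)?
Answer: -2352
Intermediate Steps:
(7 + 42)*(-24 - 1*24) = 49*(-24 - 24) = 49*(-48) = -2352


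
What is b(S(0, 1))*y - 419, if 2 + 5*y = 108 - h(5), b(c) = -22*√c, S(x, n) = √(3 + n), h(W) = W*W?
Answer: -419 - 1782*√2/5 ≈ -923.03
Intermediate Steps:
h(W) = W²
y = 81/5 (y = -⅖ + (108 - 1*5²)/5 = -⅖ + (108 - 1*25)/5 = -⅖ + (108 - 25)/5 = -⅖ + (⅕)*83 = -⅖ + 83/5 = 81/5 ≈ 16.200)
b(S(0, 1))*y - 419 = -22*(3 + 1)^(¼)*(81/5) - 419 = -22*√2*(81/5) - 419 = -1782*√2/5 - 419 = -419 - 1782*√2/5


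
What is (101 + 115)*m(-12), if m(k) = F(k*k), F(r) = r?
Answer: 31104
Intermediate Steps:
m(k) = k**2 (m(k) = k*k = k**2)
(101 + 115)*m(-12) = (101 + 115)*(-12)**2 = 216*144 = 31104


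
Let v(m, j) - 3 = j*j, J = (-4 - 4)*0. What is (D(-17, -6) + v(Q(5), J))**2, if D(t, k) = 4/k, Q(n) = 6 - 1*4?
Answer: 49/9 ≈ 5.4444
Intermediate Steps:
Q(n) = 2 (Q(n) = 6 - 4 = 2)
J = 0 (J = -8*0 = 0)
v(m, j) = 3 + j**2 (v(m, j) = 3 + j*j = 3 + j**2)
(D(-17, -6) + v(Q(5), J))**2 = (4/(-6) + (3 + 0**2))**2 = (4*(-1/6) + (3 + 0))**2 = (-2/3 + 3)**2 = (7/3)**2 = 49/9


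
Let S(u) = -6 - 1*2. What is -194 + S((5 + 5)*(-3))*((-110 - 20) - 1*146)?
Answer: 2014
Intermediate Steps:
S(u) = -8 (S(u) = -6 - 2 = -8)
-194 + S((5 + 5)*(-3))*((-110 - 20) - 1*146) = -194 - 8*((-110 - 20) - 1*146) = -194 - 8*(-130 - 146) = -194 - 8*(-276) = -194 + 2208 = 2014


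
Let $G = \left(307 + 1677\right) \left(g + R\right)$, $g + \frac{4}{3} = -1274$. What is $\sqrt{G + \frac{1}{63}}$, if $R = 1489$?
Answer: $\frac{5 \sqrt{7477855}}{21} \approx 651.09$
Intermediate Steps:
$g = - \frac{3826}{3}$ ($g = - \frac{4}{3} - 1274 = - \frac{3826}{3} \approx -1275.3$)
$G = \frac{1271744}{3}$ ($G = \left(307 + 1677\right) \left(- \frac{3826}{3} + 1489\right) = 1984 \cdot \frac{641}{3} = \frac{1271744}{3} \approx 4.2391 \cdot 10^{5}$)
$\sqrt{G + \frac{1}{63}} = \sqrt{\frac{1271744}{3} + \frac{1}{63}} = \sqrt{\frac{26706625}{63}} = \frac{5 \sqrt{7477855}}{21}$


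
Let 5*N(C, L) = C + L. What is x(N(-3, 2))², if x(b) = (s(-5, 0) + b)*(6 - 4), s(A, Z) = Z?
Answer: 4/25 ≈ 0.16000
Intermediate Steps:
N(C, L) = C/5 + L/5 (N(C, L) = (C + L)/5 = C/5 + L/5)
x(b) = 2*b (x(b) = (0 + b)*(6 - 4) = b*2 = 2*b)
x(N(-3, 2))² = (2*((⅕)*(-3) + (⅕)*2))² = (2*(-⅗ + ⅖))² = (2*(-⅕))² = (-⅖)² = 4/25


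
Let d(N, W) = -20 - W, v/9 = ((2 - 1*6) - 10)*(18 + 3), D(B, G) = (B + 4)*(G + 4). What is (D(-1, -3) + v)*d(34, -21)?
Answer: -2643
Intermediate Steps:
D(B, G) = (4 + B)*(4 + G)
v = -2646 (v = 9*(((2 - 1*6) - 10)*(18 + 3)) = 9*(((2 - 6) - 10)*21) = 9*((-4 - 10)*21) = 9*(-14*21) = 9*(-294) = -2646)
(D(-1, -3) + v)*d(34, -21) = ((16 + 4*(-1) + 4*(-3) - 1*(-3)) - 2646)*(-20 - 1*(-21)) = ((16 - 4 - 12 + 3) - 2646)*(-20 + 21) = (3 - 2646)*1 = -2643*1 = -2643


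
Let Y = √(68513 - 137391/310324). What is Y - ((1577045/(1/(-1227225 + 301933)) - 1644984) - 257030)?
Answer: 1459229024154 + √1649456686984001/155162 ≈ 1.4592e+12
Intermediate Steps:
Y = √1649456686984001/155162 (Y = √(68513 - 137391*1/310324) = √(68513 - 137391/310324) = √(21261090821/310324) = √1649456686984001/155162 ≈ 261.75)
Y - ((1577045/(1/(-1227225 + 301933)) - 1644984) - 257030) = √1649456686984001/155162 - ((1577045/(1/(-1227225 + 301933)) - 1644984) - 257030) = √1649456686984001/155162 - ((1577045/(1/(-925292)) - 1644984) - 257030) = √1649456686984001/155162 - ((1577045/(-1/925292) - 1644984) - 257030) = √1649456686984001/155162 - ((1577045*(-925292) - 1644984) - 257030) = √1649456686984001/155162 - ((-1459227122140 - 1644984) - 257030) = √1649456686984001/155162 - (-1459228767124 - 257030) = √1649456686984001/155162 - 1*(-1459229024154) = √1649456686984001/155162 + 1459229024154 = 1459229024154 + √1649456686984001/155162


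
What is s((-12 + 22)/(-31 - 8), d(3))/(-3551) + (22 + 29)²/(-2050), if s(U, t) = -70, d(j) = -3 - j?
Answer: -9092651/7279550 ≈ -1.2491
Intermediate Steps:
s((-12 + 22)/(-31 - 8), d(3))/(-3551) + (22 + 29)²/(-2050) = -70/(-3551) + (22 + 29)²/(-2050) = -70*(-1/3551) + 51²*(-1/2050) = 70/3551 + 2601*(-1/2050) = 70/3551 - 2601/2050 = -9092651/7279550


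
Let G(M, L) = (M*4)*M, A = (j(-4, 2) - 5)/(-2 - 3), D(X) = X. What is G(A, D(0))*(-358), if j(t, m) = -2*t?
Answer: -12888/25 ≈ -515.52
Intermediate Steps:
A = -⅗ (A = (-2*(-4) - 5)/(-2 - 3) = (8 - 5)/(-5) = 3*(-⅕) = -⅗ ≈ -0.60000)
G(M, L) = 4*M² (G(M, L) = (4*M)*M = 4*M²)
G(A, D(0))*(-358) = (4*(-⅗)²)*(-358) = (4*(9/25))*(-358) = (36/25)*(-358) = -12888/25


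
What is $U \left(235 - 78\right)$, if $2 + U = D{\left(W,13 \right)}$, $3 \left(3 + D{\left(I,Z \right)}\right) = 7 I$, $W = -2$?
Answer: $- \frac{4553}{3} \approx -1517.7$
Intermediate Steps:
$D{\left(I,Z \right)} = -3 + \frac{7 I}{3}$
$U = - \frac{29}{3}$ ($U = -2 + \left(-3 + \frac{7}{3} \left(-2\right)\right) = -2 - \frac{23}{3} = - \frac{29}{3} \approx -9.6667$)
$U \left(235 - 78\right) = - \frac{29 \left(235 - 78\right)}{3} = \left(- \frac{29}{3}\right) 157 = - \frac{4553}{3}$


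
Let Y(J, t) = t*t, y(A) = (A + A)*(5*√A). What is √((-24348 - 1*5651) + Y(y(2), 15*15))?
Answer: √20626 ≈ 143.62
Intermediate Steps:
y(A) = 10*A^(3/2) (y(A) = (2*A)*(5*√A) = 10*A^(3/2))
Y(J, t) = t²
√((-24348 - 1*5651) + Y(y(2), 15*15)) = √((-24348 - 1*5651) + (15*15)²) = √((-24348 - 5651) + 225²) = √(-29999 + 50625) = √20626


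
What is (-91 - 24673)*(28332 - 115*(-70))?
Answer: -900963848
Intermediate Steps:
(-91 - 24673)*(28332 - 115*(-70)) = -24764*(28332 + 8050) = -24764*36382 = -900963848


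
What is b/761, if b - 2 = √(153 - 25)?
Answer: 2/761 + 8*√2/761 ≈ 0.017495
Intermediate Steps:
b = 2 + 8*√2 (b = 2 + √(153 - 25) = 2 + √128 = 2 + 8*√2 ≈ 13.314)
b/761 = (2 + 8*√2)/761 = (2 + 8*√2)*(1/761) = 2/761 + 8*√2/761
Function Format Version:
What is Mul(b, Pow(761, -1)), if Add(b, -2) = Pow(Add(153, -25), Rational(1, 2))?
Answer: Add(Rational(2, 761), Mul(Rational(8, 761), Pow(2, Rational(1, 2)))) ≈ 0.017495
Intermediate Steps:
b = Add(2, Mul(8, Pow(2, Rational(1, 2)))) (b = Add(2, Pow(Add(153, -25), Rational(1, 2))) = Add(2, Pow(128, Rational(1, 2))) = Add(2, Mul(8, Pow(2, Rational(1, 2)))) ≈ 13.314)
Mul(b, Pow(761, -1)) = Mul(Add(2, Mul(8, Pow(2, Rational(1, 2)))), Pow(761, -1)) = Mul(Add(2, Mul(8, Pow(2, Rational(1, 2)))), Rational(1, 761)) = Add(Rational(2, 761), Mul(Rational(8, 761), Pow(2, Rational(1, 2))))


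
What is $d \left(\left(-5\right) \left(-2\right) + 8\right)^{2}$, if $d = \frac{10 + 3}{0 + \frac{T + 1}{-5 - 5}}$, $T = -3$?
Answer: $21060$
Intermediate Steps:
$d = 65$ ($d = \frac{10 + 3}{0 + \frac{-3 + 1}{-5 - 5}} = \frac{13}{0 - \frac{2}{-10}} = \frac{13}{0 - - \frac{1}{5}} = \frac{13}{0 + \frac{1}{5}} = 13 \frac{1}{\frac{1}{5}} = 13 \cdot 5 = 65$)
$d \left(\left(-5\right) \left(-2\right) + 8\right)^{2} = 65 \left(\left(-5\right) \left(-2\right) + 8\right)^{2} = 65 \left(10 + 8\right)^{2} = 65 \cdot 18^{2} = 65 \cdot 324 = 21060$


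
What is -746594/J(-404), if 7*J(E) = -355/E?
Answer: -2111367832/355 ≈ -5.9475e+6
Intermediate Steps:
J(E) = -355/(7*E) (J(E) = (-355/E)/7 = -355/(7*E))
-746594/J(-404) = -746594/((-355/7/(-404))) = -746594/((-355/7*(-1/404))) = -746594/355/2828 = -746594*2828/355 = -2111367832/355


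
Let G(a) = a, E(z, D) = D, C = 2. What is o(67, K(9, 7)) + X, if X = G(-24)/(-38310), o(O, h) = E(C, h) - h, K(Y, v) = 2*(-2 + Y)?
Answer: 4/6385 ≈ 0.00062647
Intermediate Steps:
K(Y, v) = -4 + 2*Y
o(O, h) = 0 (o(O, h) = h - h = 0)
X = 4/6385 (X = -24/(-38310) = -24*(-1/38310) = 4/6385 ≈ 0.00062647)
o(67, K(9, 7)) + X = 0 + 4/6385 = 4/6385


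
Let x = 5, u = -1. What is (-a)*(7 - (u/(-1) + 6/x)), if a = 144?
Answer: -3456/5 ≈ -691.20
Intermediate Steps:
(-a)*(7 - (u/(-1) + 6/x)) = (-1*144)*(7 - (-1/(-1) + 6/5)) = -144*(7 - (-1*(-1) + 6*(⅕))) = -144*(7 - (1 + 6/5)) = -144*(7 - 1*11/5) = -144*(7 - 11/5) = -144*24/5 = -3456/5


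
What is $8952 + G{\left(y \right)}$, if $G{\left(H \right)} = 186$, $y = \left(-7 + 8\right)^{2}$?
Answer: $9138$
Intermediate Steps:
$y = 1$ ($y = 1^{2} = 1$)
$8952 + G{\left(y \right)} = 8952 + 186 = 9138$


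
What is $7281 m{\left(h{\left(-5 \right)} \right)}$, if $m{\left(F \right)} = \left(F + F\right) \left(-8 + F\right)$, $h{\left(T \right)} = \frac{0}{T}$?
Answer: $0$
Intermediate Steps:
$h{\left(T \right)} = 0$
$m{\left(F \right)} = 2 F \left(-8 + F\right)$
$7281 m{\left(h{\left(-5 \right)} \right)} = 7281 \cdot 2 \cdot 0 \left(-8 + 0\right) = 7281 \cdot 2 \cdot 0 \left(-8\right) = 7281 \cdot 0 = 0$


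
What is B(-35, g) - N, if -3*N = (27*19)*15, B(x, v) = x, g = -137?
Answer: 2530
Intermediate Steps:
N = -2565 (N = -27*19*15/3 = -171*15 = -⅓*7695 = -2565)
B(-35, g) - N = -35 - 1*(-2565) = -35 + 2565 = 2530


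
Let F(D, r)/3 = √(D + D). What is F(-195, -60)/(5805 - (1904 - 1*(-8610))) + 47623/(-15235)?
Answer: -47623/15235 - 3*I*√390/4709 ≈ -3.1259 - 0.012581*I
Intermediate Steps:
F(D, r) = 3*√2*√D (F(D, r) = 3*√(D + D) = 3*√(2*D) = 3*(√2*√D) = 3*√2*√D)
F(-195, -60)/(5805 - (1904 - 1*(-8610))) + 47623/(-15235) = (3*√2*√(-195))/(5805 - (1904 - 1*(-8610))) + 47623/(-15235) = (3*√2*(I*√195))/(5805 - (1904 + 8610)) + 47623*(-1/15235) = (3*I*√390)/(5805 - 1*10514) - 47623/15235 = (3*I*√390)/(5805 - 10514) - 47623/15235 = (3*I*√390)/(-4709) - 47623/15235 = (3*I*√390)*(-1/4709) - 47623/15235 = -3*I*√390/4709 - 47623/15235 = -47623/15235 - 3*I*√390/4709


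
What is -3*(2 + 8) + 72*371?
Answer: 26682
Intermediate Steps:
-3*(2 + 8) + 72*371 = -3*10 + 26712 = -30 + 26712 = 26682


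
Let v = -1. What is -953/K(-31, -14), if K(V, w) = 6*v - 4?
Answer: 953/10 ≈ 95.300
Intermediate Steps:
K(V, w) = -10 (K(V, w) = 6*(-1) - 4 = -6 - 4 = -10)
-953/K(-31, -14) = -953/(-10) = -953*(-1/10) = 953/10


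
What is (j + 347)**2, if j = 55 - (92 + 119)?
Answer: 36481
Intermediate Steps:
j = -156 (j = 55 - 1*211 = 55 - 211 = -156)
(j + 347)**2 = (-156 + 347)**2 = 191**2 = 36481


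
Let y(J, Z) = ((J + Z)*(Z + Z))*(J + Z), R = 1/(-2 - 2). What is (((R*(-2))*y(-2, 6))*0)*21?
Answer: 0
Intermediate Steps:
R = -¼ (R = 1/(-4) = -¼ ≈ -0.25000)
y(J, Z) = 2*Z*(J + Z)² (y(J, Z) = ((J + Z)*(2*Z))*(J + Z) = (2*Z*(J + Z))*(J + Z) = 2*Z*(J + Z)²)
(((R*(-2))*y(-2, 6))*0)*21 = (((-¼*(-2))*(2*6*(-2 + 6)²))*0)*21 = (((2*6*4²)/2)*0)*21 = (((2*6*16)/2)*0)*21 = (((½)*192)*0)*21 = (96*0)*21 = 0*21 = 0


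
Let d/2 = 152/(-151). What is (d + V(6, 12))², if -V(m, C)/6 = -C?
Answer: 111682624/22801 ≈ 4898.1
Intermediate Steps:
d = -304/151 (d = 2*(152/(-151)) = 2*(152*(-1/151)) = 2*(-152/151) = -304/151 ≈ -2.0132)
V(m, C) = 6*C (V(m, C) = -(-6)*C = 6*C)
(d + V(6, 12))² = (-304/151 + 6*12)² = (-304/151 + 72)² = (10568/151)² = 111682624/22801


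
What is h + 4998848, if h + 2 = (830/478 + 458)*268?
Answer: 1224171230/239 ≈ 5.1221e+6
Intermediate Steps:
h = 29446558/239 (h = -2 + (830/478 + 458)*268 = -2 + (830*(1/478) + 458)*268 = -2 + (415/239 + 458)*268 = -2 + (109877/239)*268 = -2 + 29447036/239 = 29446558/239 ≈ 1.2321e+5)
h + 4998848 = 29446558/239 + 4998848 = 1224171230/239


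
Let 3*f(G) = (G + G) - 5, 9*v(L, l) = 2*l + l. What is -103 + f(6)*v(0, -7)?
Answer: -976/9 ≈ -108.44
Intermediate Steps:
v(L, l) = l/3 (v(L, l) = (2*l + l)/9 = (3*l)/9 = l/3)
f(G) = -5/3 + 2*G/3 (f(G) = ((G + G) - 5)/3 = (2*G - 5)/3 = (-5 + 2*G)/3 = -5/3 + 2*G/3)
-103 + f(6)*v(0, -7) = -103 + (-5/3 + (⅔)*6)*((⅓)*(-7)) = -103 + (-5/3 + 4)*(-7/3) = -103 + (7/3)*(-7/3) = -103 - 49/9 = -976/9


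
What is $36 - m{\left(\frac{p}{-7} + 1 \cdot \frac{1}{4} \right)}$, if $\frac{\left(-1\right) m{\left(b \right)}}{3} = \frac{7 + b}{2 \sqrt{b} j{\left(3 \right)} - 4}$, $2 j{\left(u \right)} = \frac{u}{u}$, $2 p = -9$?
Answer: $\frac{4192}{141} - \frac{1105 \sqrt{7}}{1974} \approx 28.249$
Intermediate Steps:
$p = - \frac{9}{2}$ ($p = \frac{1}{2} \left(-9\right) = - \frac{9}{2} \approx -4.5$)
$j{\left(u \right)} = \frac{1}{2}$ ($j{\left(u \right)} = \frac{u \frac{1}{u}}{2} = \frac{1}{2} \cdot 1 = \frac{1}{2}$)
$m{\left(b \right)} = - \frac{3 \left(7 + b\right)}{-4 + \sqrt{b}}$ ($m{\left(b \right)} = - 3 \frac{7 + b}{2 \sqrt{b} \frac{1}{2} - 4} = - 3 \frac{7 + b}{\sqrt{b} - 4} = - 3 \frac{7 + b}{-4 + \sqrt{b}} = - \frac{3 \left(7 + b\right)}{-4 + \sqrt{b}}$)
$36 - m{\left(\frac{p}{-7} + 1 \cdot \frac{1}{4} \right)} = 36 - \frac{3 \left(-7 - \left(- \frac{9}{2 \left(-7\right)} + 1 \cdot \frac{1}{4}\right)\right)}{-4 + \sqrt{- \frac{9}{2 \left(-7\right)} + 1 \cdot \frac{1}{4}}} = 36 - \frac{3 \left(-7 - \left(\left(- \frac{9}{2}\right) \left(- \frac{1}{7}\right) + 1 \cdot \frac{1}{4}\right)\right)}{-4 + \sqrt{\left(- \frac{9}{2}\right) \left(- \frac{1}{7}\right) + 1 \cdot \frac{1}{4}}} = 36 - \frac{3 \left(-7 - \left(\frac{9}{14} + \frac{1}{4}\right)\right)}{-4 + \sqrt{\frac{9}{14} + \frac{1}{4}}} = 36 - \frac{3 \left(-7 - \frac{25}{28}\right)}{-4 + \sqrt{\frac{25}{28}}} = 36 - \frac{3 \left(-7 - \frac{25}{28}\right)}{-4 + \frac{5 \sqrt{7}}{14}} = 36 - 3 \frac{1}{-4 + \frac{5 \sqrt{7}}{14}} \left(- \frac{221}{28}\right) = 36 - - \frac{663}{28 \left(-4 + \frac{5 \sqrt{7}}{14}\right)} = 36 + \frac{663}{28 \left(-4 + \frac{5 \sqrt{7}}{14}\right)}$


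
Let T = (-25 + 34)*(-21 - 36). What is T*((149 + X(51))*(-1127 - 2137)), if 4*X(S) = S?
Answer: 270839376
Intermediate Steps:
X(S) = S/4
T = -513 (T = 9*(-57) = -513)
T*((149 + X(51))*(-1127 - 2137)) = -513*(149 + (1/4)*51)*(-1127 - 2137) = -513*(149 + 51/4)*(-3264) = -331911*(-3264)/4 = -513*(-527952) = 270839376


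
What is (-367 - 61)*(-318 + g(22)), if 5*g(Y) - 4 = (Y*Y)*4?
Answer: -29960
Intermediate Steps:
g(Y) = ⅘ + 4*Y²/5 (g(Y) = ⅘ + ((Y*Y)*4)/5 = ⅘ + (Y²*4)/5 = ⅘ + (4*Y²)/5 = ⅘ + 4*Y²/5)
(-367 - 61)*(-318 + g(22)) = (-367 - 61)*(-318 + (⅘ + (⅘)*22²)) = -428*(-318 + (⅘ + (⅘)*484)) = -428*(-318 + (⅘ + 1936/5)) = -428*(-318 + 388) = -428*70 = -29960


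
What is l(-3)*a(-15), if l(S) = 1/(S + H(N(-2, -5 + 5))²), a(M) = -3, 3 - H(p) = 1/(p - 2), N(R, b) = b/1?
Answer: -12/37 ≈ -0.32432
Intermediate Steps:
N(R, b) = b (N(R, b) = b*1 = b)
H(p) = 3 - 1/(-2 + p) (H(p) = 3 - 1/(p - 2) = 3 - 1/(-2 + p))
l(S) = 1/(49/4 + S) (l(S) = 1/(S + ((-7 + 3*(-5 + 5))/(-2 + (-5 + 5)))²) = 1/(S + ((-7 + 3*0)/(-2 + 0))²) = 1/(S + ((-7 + 0)/(-2))²) = 1/(S + (-½*(-7))²) = 1/(S + (7/2)²) = 1/(S + 49/4) = 1/(49/4 + S))
l(-3)*a(-15) = (4/(49 + 4*(-3)))*(-3) = (4/(49 - 12))*(-3) = (4/37)*(-3) = -12/37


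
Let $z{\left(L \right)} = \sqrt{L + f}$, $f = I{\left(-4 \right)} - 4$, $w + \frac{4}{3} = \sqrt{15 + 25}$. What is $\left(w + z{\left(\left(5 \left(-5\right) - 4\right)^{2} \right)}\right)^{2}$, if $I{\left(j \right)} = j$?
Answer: $\frac{\left(-4 + 6 \sqrt{10} + 21 \sqrt{17}\right)^{2}}{9} \approx 1146.0$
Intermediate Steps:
$w = - \frac{4}{3} + 2 \sqrt{10}$ ($w = - \frac{4}{3} + \sqrt{15 + 25} = - \frac{4}{3} + \sqrt{40} = - \frac{4}{3} + 2 \sqrt{10} \approx 4.9912$)
$f = -8$ ($f = -4 - 4 = -8$)
$z{\left(L \right)} = \sqrt{-8 + L}$ ($z{\left(L \right)} = \sqrt{L - 8} = \sqrt{-8 + L}$)
$\left(w + z{\left(\left(5 \left(-5\right) - 4\right)^{2} \right)}\right)^{2} = \left(\left(- \frac{4}{3} + 2 \sqrt{10}\right) + \sqrt{-8 + \left(5 \left(-5\right) - 4\right)^{2}}\right)^{2} = \left(\left(- \frac{4}{3} + 2 \sqrt{10}\right) + \sqrt{-8 + \left(-25 - 4\right)^{2}}\right)^{2} = \left(\left(- \frac{4}{3} + 2 \sqrt{10}\right) + \sqrt{-8 + \left(-29\right)^{2}}\right)^{2} = \left(\left(- \frac{4}{3} + 2 \sqrt{10}\right) + \sqrt{-8 + 841}\right)^{2} = \left(\left(- \frac{4}{3} + 2 \sqrt{10}\right) + \sqrt{833}\right)^{2} = \left(\left(- \frac{4}{3} + 2 \sqrt{10}\right) + 7 \sqrt{17}\right)^{2} = \left(- \frac{4}{3} + 2 \sqrt{10} + 7 \sqrt{17}\right)^{2}$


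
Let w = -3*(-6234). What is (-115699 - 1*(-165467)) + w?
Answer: 68470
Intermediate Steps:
w = 18702
(-115699 - 1*(-165467)) + w = (-115699 - 1*(-165467)) + 18702 = (-115699 + 165467) + 18702 = 49768 + 18702 = 68470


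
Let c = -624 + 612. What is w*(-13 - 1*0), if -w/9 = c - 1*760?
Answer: -90324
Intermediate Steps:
c = -12
w = 6948 (w = -9*(-12 - 1*760) = -9*(-12 - 760) = -9*(-772) = 6948)
w*(-13 - 1*0) = 6948*(-13 - 1*0) = 6948*(-13 + 0) = 6948*(-13) = -90324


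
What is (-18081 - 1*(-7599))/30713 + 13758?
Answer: 422538972/30713 ≈ 13758.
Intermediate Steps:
(-18081 - 1*(-7599))/30713 + 13758 = (-18081 + 7599)*(1/30713) + 13758 = -10482*1/30713 + 13758 = -10482/30713 + 13758 = 422538972/30713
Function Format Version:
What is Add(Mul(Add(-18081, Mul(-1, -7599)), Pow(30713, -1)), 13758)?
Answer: Rational(422538972, 30713) ≈ 13758.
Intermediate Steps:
Add(Mul(Add(-18081, Mul(-1, -7599)), Pow(30713, -1)), 13758) = Add(Mul(Add(-18081, 7599), Rational(1, 30713)), 13758) = Add(Mul(-10482, Rational(1, 30713)), 13758) = Add(Rational(-10482, 30713), 13758) = Rational(422538972, 30713)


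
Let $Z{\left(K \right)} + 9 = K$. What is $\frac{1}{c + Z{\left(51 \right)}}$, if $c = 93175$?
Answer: $\frac{1}{93217} \approx 1.0728 \cdot 10^{-5}$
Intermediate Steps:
$Z{\left(K \right)} = -9 + K$
$\frac{1}{c + Z{\left(51 \right)}} = \frac{1}{93175 + \left(-9 + 51\right)} = \frac{1}{93175 + 42} = \frac{1}{93217}$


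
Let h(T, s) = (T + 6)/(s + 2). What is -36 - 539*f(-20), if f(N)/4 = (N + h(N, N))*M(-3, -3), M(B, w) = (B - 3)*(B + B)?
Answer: 1491916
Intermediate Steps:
M(B, w) = 2*B*(-3 + B) (M(B, w) = (-3 + B)*(2*B) = 2*B*(-3 + B))
h(T, s) = (6 + T)/(2 + s)
f(N) = 144*N + 144*(6 + N)/(2 + N) (f(N) = 4*((N + (6 + N)/(2 + N))*(2*(-3)*(-3 - 3))) = 4*((N + (6 + N)/(2 + N))*(2*(-3)*(-6))) = 4*((N + (6 + N)/(2 + N))*36) = 4*(36*N + 36*(6 + N)/(2 + N)) = 144*N + 144*(6 + N)/(2 + N))
-36 - 539*f(-20) = -36 - 77616*(6 + (-20)**2 + 3*(-20))/(2 - 20) = -36 - 77616*(6 + 400 - 60)/(-18) = -36 - 77616*(-1)*346/18 = -36 - 539*(-2768) = -36 + 1491952 = 1491916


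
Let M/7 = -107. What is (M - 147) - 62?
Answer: -958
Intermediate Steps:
M = -749 (M = 7*(-107) = -749)
(M - 147) - 62 = (-749 - 147) - 62 = -896 - 62 = -958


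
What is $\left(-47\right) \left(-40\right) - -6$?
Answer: $1886$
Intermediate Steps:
$\left(-47\right) \left(-40\right) - -6 = 1880 + \left(-27 + 33\right) = 1880 + 6 = 1886$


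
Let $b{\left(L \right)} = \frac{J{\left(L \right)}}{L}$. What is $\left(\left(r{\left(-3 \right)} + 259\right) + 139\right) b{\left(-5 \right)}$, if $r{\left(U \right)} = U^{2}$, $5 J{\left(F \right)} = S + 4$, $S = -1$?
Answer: $- \frac{1221}{25} \approx -48.84$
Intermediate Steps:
$J{\left(F \right)} = \frac{3}{5}$ ($J{\left(F \right)} = \frac{-1 + 4}{5} = \frac{1}{5} \cdot 3 = \frac{3}{5}$)
$b{\left(L \right)} = \frac{3}{5 L}$
$\left(\left(r{\left(-3 \right)} + 259\right) + 139\right) b{\left(-5 \right)} = \left(\left(\left(-3\right)^{2} + 259\right) + 139\right) \frac{3}{5 \left(-5\right)} = \left(\left(9 + 259\right) + 139\right) \frac{3}{5} \left(- \frac{1}{5}\right) = \left(268 + 139\right) \left(- \frac{3}{25}\right) = 407 \left(- \frac{3}{25}\right) = - \frac{1221}{25}$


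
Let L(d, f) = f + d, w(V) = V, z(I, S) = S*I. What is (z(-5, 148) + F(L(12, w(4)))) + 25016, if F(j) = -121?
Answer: 24155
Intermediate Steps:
z(I, S) = I*S
L(d, f) = d + f
(z(-5, 148) + F(L(12, w(4)))) + 25016 = (-5*148 - 121) + 25016 = (-740 - 121) + 25016 = -861 + 25016 = 24155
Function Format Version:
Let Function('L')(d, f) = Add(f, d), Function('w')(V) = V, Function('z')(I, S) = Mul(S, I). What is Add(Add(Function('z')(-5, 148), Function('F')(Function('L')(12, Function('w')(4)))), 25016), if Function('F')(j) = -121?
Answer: 24155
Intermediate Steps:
Function('z')(I, S) = Mul(I, S)
Function('L')(d, f) = Add(d, f)
Add(Add(Function('z')(-5, 148), Function('F')(Function('L')(12, Function('w')(4)))), 25016) = Add(Add(Mul(-5, 148), -121), 25016) = Add(Add(-740, -121), 25016) = Add(-861, 25016) = 24155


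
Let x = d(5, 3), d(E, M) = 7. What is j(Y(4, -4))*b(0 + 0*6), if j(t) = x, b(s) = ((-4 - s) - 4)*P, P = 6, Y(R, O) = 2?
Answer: -336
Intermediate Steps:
b(s) = -48 - 6*s (b(s) = ((-4 - s) - 4)*6 = (-8 - s)*6 = -48 - 6*s)
x = 7
j(t) = 7
j(Y(4, -4))*b(0 + 0*6) = 7*(-48 - 6*(0 + 0*6)) = 7*(-48 - 6*(0 + 0)) = 7*(-48 - 6*0) = 7*(-48 + 0) = 7*(-48) = -336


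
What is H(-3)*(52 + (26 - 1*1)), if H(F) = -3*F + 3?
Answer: 924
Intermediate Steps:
H(F) = 3 - 3*F
H(-3)*(52 + (26 - 1*1)) = (3 - 3*(-3))*(52 + (26 - 1*1)) = (3 + 9)*(52 + (26 - 1)) = 12*(52 + 25) = 12*77 = 924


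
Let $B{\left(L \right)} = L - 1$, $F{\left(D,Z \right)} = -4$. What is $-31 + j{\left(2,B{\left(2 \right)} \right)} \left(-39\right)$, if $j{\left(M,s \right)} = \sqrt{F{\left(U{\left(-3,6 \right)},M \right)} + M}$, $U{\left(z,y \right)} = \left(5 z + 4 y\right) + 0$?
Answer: $-31 - 39 i \sqrt{2} \approx -31.0 - 55.154 i$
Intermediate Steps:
$U{\left(z,y \right)} = 4 y + 5 z$ ($U{\left(z,y \right)} = \left(4 y + 5 z\right) + 0 = 4 y + 5 z$)
$B{\left(L \right)} = -1 + L$
$j{\left(M,s \right)} = \sqrt{-4 + M}$
$-31 + j{\left(2,B{\left(2 \right)} \right)} \left(-39\right) = -31 + \sqrt{-4 + 2} \left(-39\right) = -31 + \sqrt{-2} \left(-39\right) = -31 + i \sqrt{2} \left(-39\right) = -31 - 39 i \sqrt{2}$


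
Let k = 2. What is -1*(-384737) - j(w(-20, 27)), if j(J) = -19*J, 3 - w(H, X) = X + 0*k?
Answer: 384281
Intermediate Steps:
w(H, X) = 3 - X (w(H, X) = 3 - (X + 0*2) = 3 - (X + 0) = 3 - X)
-1*(-384737) - j(w(-20, 27)) = -1*(-384737) - (-19)*(3 - 1*27) = 384737 - (-19)*(3 - 27) = 384737 - (-19)*(-24) = 384737 - 1*456 = 384737 - 456 = 384281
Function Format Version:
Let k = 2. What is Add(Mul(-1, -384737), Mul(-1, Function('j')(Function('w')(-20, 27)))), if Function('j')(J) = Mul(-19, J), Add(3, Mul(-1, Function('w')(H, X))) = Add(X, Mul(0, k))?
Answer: 384281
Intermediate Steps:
Function('w')(H, X) = Add(3, Mul(-1, X)) (Function('w')(H, X) = Add(3, Mul(-1, Add(X, Mul(0, 2)))) = Add(3, Mul(-1, Add(X, 0))) = Add(3, Mul(-1, X)))
Add(Mul(-1, -384737), Mul(-1, Function('j')(Function('w')(-20, 27)))) = Add(Mul(-1, -384737), Mul(-1, Mul(-19, Add(3, Mul(-1, 27))))) = Add(384737, Mul(-1, Mul(-19, Add(3, -27)))) = Add(384737, Mul(-1, Mul(-19, -24))) = Add(384737, Mul(-1, 456)) = Add(384737, -456) = 384281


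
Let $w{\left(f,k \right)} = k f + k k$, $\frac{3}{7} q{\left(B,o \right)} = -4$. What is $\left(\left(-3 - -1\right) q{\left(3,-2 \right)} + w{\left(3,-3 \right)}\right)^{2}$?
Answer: $\frac{3136}{9} \approx 348.44$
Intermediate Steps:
$q{\left(B,o \right)} = - \frac{28}{3}$ ($q{\left(B,o \right)} = \frac{7}{3} \left(-4\right) = - \frac{28}{3}$)
$w{\left(f,k \right)} = k^{2} + f k$ ($w{\left(f,k \right)} = f k + k^{2} = k^{2} + f k$)
$\left(\left(-3 - -1\right) q{\left(3,-2 \right)} + w{\left(3,-3 \right)}\right)^{2} = \left(\left(-3 - -1\right) \left(- \frac{28}{3}\right) - 3 \left(3 - 3\right)\right)^{2} = \left(\left(-3 + 1\right) \left(- \frac{28}{3}\right) - 0\right)^{2} = \left(\left(-2\right) \left(- \frac{28}{3}\right) + 0\right)^{2} = \left(\frac{56}{3} + 0\right)^{2} = \left(\frac{56}{3}\right)^{2} = \frac{3136}{9}$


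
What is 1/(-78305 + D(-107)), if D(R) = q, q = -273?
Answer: -1/78578 ≈ -1.2726e-5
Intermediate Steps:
D(R) = -273
1/(-78305 + D(-107)) = 1/(-78305 - 273) = 1/(-78578) = -1/78578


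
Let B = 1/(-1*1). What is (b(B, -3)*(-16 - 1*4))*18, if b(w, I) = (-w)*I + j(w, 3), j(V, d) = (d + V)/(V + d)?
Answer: 720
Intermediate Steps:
j(V, d) = 1 (j(V, d) = (V + d)/(V + d) = 1)
B = -1 (B = 1/(-1) = -1)
b(w, I) = 1 - I*w (b(w, I) = (-w)*I + 1 = -I*w + 1 = 1 - I*w)
(b(B, -3)*(-16 - 1*4))*18 = ((1 - 1*(-3)*(-1))*(-16 - 1*4))*18 = ((1 - 3)*(-16 - 4))*18 = -2*(-20)*18 = 40*18 = 720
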